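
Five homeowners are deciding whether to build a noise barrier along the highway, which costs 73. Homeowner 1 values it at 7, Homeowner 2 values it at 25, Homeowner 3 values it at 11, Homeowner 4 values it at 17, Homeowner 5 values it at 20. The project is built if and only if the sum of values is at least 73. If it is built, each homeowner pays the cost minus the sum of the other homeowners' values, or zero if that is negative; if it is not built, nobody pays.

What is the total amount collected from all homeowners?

Total value 80 ≥ cost 73, so it is built.
Homeowner 1: others sum to 73; max(0, 73 - 73) = 0.
Homeowner 2: others sum to 55; max(0, 73 - 55) = 18.
Homeowner 3: others sum to 69; max(0, 73 - 69) = 4.
Homeowner 4: others sum to 63; max(0, 73 - 63) = 10.
Homeowner 5: others sum to 60; max(0, 73 - 60) = 13.
Total collected = 0 + 18 + 4 + 10 + 13 = 45.

45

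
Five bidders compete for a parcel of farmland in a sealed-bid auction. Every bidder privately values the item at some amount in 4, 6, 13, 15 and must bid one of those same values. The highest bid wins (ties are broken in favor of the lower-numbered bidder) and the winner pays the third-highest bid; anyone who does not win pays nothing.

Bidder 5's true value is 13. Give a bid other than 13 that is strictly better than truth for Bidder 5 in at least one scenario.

15

Suppose Bidder 1 bids 4, Bidder 2 bids 4, Bidder 3 bids 4 and Bidder 4 bids 13.
Bid 13: loses, pays 0, utility 0.
Bid 15: wins, pays 4, utility 13 - 4 = 9.
So bidding 15 beats truth here (9 > 0).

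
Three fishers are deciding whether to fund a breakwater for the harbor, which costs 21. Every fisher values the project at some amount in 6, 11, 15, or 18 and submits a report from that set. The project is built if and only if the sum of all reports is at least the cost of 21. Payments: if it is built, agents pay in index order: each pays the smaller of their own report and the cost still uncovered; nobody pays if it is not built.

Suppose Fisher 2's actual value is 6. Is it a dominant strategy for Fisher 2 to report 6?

Check each profile of the others' reports and compare truth against every alternative report.
Others report (6, 6): truth gives 0, best alternative gives -5.
Others report (6, 11): truth gives 0, best alternative gives -5.
Others report (6, 15): truth gives 0, best alternative gives -5.
Others report (6, 18): truth gives 0, best alternative gives -5.
Others report (11, 6): truth gives 0, best alternative gives -4.
Others report (11, 11): truth gives 0, best alternative gives -4.
(Remaining 10 profiles checked similarly; truth is weakly best in each.)
In every case the truthful report is at least as good as any alternative, so it is a dominant strategy.

Yes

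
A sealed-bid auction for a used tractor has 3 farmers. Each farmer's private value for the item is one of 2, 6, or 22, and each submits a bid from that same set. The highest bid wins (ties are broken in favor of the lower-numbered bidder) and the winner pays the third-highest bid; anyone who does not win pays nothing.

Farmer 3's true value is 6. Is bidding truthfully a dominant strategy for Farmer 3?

Consider the case where Farmer 1 bids 2 and Farmer 2 bids 6.
Truthful bid 6: loses, pays 0, utility 0.
Bid 22 instead: wins, pays 2, utility 6 - 2 = 4.
Since 4 > 0, bidding 22 is strictly better here, so truthful bidding is not dominant.

No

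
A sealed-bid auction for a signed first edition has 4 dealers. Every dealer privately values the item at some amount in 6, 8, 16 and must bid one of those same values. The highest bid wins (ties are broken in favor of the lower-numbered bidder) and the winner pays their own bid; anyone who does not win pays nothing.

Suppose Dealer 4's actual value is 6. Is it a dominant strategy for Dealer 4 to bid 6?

Yes

Check each profile of the others' bids and compare truth against every alternative bid.
Others bid (6, 6, 6): truth gives 0, best alternative gives -2.
Others bid (6, 6, 8): truth gives 0, best alternative gives 0.
Others bid (6, 6, 16): truth gives 0, best alternative gives 0.
Others bid (6, 8, 6): truth gives 0, best alternative gives 0.
Others bid (6, 8, 8): truth gives 0, best alternative gives 0.
Others bid (6, 8, 16): truth gives 0, best alternative gives 0.
(Remaining 21 profiles checked similarly; truth is weakly best in each.)
In every case the truthful bid is at least as good as any alternative, so it is a dominant strategy.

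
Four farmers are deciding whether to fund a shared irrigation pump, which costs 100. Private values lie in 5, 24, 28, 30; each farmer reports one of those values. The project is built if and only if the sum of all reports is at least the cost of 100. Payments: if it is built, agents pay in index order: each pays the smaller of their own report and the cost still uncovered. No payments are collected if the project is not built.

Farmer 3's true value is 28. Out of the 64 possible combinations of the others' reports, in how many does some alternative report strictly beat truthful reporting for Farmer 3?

26

Others report (24, 24, 28): truth gives 0; report 24 gives 4 > 0. Violating.
Others report (24, 24, 30): truth gives 0; report 24 gives 4 > 0. Violating.
Others report (24, 28, 24): truth gives 0; report 24 gives 4 > 0. Violating.
Others report (24, 28, 28): truth gives 0; report 24 gives 4 > 0. Violating.
Others report (5, 5, 5): truth gives 0; no alternative beats it.
Others report (5, 5, 24): truth gives 0; no alternative beats it.
(Checking all 64 profiles: 26 have a profitable deviation, 38 do not.)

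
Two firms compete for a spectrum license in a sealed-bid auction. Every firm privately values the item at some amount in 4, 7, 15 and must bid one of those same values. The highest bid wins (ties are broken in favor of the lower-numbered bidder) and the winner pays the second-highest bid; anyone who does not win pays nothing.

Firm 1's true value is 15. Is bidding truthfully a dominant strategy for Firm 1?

Yes

Check each profile of the others' bids and compare truth against every alternative bid.
Others bid (4): truth gives 11, best alternative gives 11.
Others bid (7): truth gives 8, best alternative gives 8.
Others bid (15): truth gives 0, best alternative gives 0.
In every case the truthful bid is at least as good as any alternative, so it is a dominant strategy.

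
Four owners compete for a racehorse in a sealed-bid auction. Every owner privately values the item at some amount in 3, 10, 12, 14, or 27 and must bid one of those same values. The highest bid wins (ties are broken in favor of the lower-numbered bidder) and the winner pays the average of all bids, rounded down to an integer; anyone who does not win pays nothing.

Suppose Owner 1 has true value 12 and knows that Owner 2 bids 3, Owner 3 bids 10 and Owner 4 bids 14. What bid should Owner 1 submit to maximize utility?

14

Bid 3: loses, pays 0, utility 0.
Bid 10: loses, pays 0, utility 0.
Bid 12: loses, pays 0, utility 0.
Bid 14: wins, pays 10, utility 12 - 10 = 2.
Bid 27: wins, pays 13, utility 12 - 13 = -1.
The best choice is 14 with utility 2.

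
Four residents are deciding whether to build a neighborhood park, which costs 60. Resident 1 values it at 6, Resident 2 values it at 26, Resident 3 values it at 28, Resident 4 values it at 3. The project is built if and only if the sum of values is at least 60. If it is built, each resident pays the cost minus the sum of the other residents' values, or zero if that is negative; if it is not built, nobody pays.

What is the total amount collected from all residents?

Total value 63 ≥ cost 60, so it is built.
Resident 1: others sum to 57; max(0, 60 - 57) = 3.
Resident 2: others sum to 37; max(0, 60 - 37) = 23.
Resident 3: others sum to 35; max(0, 60 - 35) = 25.
Resident 4: others sum to 60; max(0, 60 - 60) = 0.
Total collected = 3 + 23 + 25 + 0 = 51.

51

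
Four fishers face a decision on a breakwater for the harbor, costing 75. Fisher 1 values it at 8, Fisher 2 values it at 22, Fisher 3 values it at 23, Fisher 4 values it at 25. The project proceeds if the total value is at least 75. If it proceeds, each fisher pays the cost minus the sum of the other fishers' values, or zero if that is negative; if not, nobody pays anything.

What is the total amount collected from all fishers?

66

Total value 78 ≥ cost 75, so it is built.
Fisher 1: others sum to 70; max(0, 75 - 70) = 5.
Fisher 2: others sum to 56; max(0, 75 - 56) = 19.
Fisher 3: others sum to 55; max(0, 75 - 55) = 20.
Fisher 4: others sum to 53; max(0, 75 - 53) = 22.
Total collected = 5 + 19 + 20 + 22 = 66.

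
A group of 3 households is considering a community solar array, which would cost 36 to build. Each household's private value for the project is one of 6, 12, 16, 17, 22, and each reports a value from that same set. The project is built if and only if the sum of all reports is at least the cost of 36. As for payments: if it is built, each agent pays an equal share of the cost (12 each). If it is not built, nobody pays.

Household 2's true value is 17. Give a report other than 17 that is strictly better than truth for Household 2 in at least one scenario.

22

Suppose Household 1 reports 6 and Household 3 reports 12.
Report 17: project not built, utility 0.
Report 22: project built, pays 12, utility 17 - 12 = 5.
So reporting 22 beats truth here (5 > 0).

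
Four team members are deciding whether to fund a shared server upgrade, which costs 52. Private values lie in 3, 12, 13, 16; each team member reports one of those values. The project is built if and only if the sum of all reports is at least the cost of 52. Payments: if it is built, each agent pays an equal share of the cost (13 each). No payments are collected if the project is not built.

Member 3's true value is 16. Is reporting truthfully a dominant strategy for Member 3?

Check each profile of the others' reports and compare truth against every alternative report.
Others report (12, 12, 12): truth gives 3, best alternative gives 0.
Others report (12, 12, 13): truth gives 3, best alternative gives 0.
Others report (12, 13, 12): truth gives 3, best alternative gives 0.
Others report (12, 13, 13): truth gives 3, best alternative gives 0.
Others report (13, 12, 12): truth gives 3, best alternative gives 0.
Others report (13, 12, 13): truth gives 3, best alternative gives 0.
(Remaining 58 profiles checked similarly; truth is weakly best in each.)
In every case the truthful report is at least as good as any alternative, so it is a dominant strategy.

Yes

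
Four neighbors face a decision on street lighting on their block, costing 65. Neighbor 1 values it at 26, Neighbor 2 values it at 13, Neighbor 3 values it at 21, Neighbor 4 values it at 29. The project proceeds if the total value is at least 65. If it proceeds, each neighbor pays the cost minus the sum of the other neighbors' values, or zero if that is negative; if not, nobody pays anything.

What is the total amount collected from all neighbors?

7

Total value 89 ≥ cost 65, so it is built.
Neighbor 1: others sum to 63; max(0, 65 - 63) = 2.
Neighbor 2: others sum to 76; max(0, 65 - 76) = 0.
Neighbor 3: others sum to 68; max(0, 65 - 68) = 0.
Neighbor 4: others sum to 60; max(0, 65 - 60) = 5.
Total collected = 2 + 0 + 0 + 5 = 7.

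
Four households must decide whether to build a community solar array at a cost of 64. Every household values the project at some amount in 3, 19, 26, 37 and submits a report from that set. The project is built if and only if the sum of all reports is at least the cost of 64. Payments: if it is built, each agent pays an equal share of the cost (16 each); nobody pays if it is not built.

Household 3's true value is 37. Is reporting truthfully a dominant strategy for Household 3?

Yes

Check each profile of the others' reports and compare truth against every alternative report.
Others report (3, 3, 26): truth gives 21, best alternative gives 0.
Others report (3, 26, 3): truth gives 21, best alternative gives 0.
Others report (26, 3, 3): truth gives 21, best alternative gives 0.
Others report (3, 3, 37): truth gives 21, best alternative gives 21.
Others report (3, 19, 19): truth gives 21, best alternative gives 21.
Others report (3, 19, 26): truth gives 21, best alternative gives 21.
(Remaining 58 profiles checked similarly; truth is weakly best in each.)
In every case the truthful report is at least as good as any alternative, so it is a dominant strategy.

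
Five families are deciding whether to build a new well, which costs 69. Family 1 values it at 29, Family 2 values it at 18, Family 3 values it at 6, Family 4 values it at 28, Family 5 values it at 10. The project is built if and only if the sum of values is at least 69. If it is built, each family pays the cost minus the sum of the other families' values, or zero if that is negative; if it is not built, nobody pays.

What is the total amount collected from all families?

Total value 91 ≥ cost 69, so it is built.
Family 1: others sum to 62; max(0, 69 - 62) = 7.
Family 2: others sum to 73; max(0, 69 - 73) = 0.
Family 3: others sum to 85; max(0, 69 - 85) = 0.
Family 4: others sum to 63; max(0, 69 - 63) = 6.
Family 5: others sum to 81; max(0, 69 - 81) = 0.
Total collected = 7 + 0 + 0 + 6 + 0 = 13.

13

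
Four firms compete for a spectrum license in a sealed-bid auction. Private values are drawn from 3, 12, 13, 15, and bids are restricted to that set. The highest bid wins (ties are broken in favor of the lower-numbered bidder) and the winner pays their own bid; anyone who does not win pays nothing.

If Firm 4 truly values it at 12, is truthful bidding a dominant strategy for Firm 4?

Check each profile of the others' bids and compare truth against every alternative bid.
Others bid (3, 3, 3): truth gives 0, best alternative gives 0.
Others bid (3, 3, 12): truth gives 0, best alternative gives 0.
Others bid (3, 3, 13): truth gives 0, best alternative gives 0.
Others bid (3, 3, 15): truth gives 0, best alternative gives 0.
Others bid (3, 12, 3): truth gives 0, best alternative gives 0.
Others bid (3, 12, 12): truth gives 0, best alternative gives 0.
(Remaining 58 profiles checked similarly; truth is weakly best in each.)
In every case the truthful bid is at least as good as any alternative, so it is a dominant strategy.

Yes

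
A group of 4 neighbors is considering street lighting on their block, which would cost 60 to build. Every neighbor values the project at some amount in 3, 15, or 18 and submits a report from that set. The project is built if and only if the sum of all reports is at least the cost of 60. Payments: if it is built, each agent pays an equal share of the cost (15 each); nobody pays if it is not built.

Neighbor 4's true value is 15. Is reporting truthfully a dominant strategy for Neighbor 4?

Check each profile of the others' reports and compare truth against every alternative report.
Others report (3, 3, 3): truth gives 0, best alternative gives 0.
Others report (3, 3, 15): truth gives 0, best alternative gives 0.
Others report (3, 3, 18): truth gives 0, best alternative gives 0.
Others report (3, 15, 3): truth gives 0, best alternative gives 0.
Others report (3, 15, 15): truth gives 0, best alternative gives 0.
Others report (3, 15, 18): truth gives 0, best alternative gives 0.
(Remaining 21 profiles checked similarly; truth is weakly best in each.)
In every case the truthful report is at least as good as any alternative, so it is a dominant strategy.

Yes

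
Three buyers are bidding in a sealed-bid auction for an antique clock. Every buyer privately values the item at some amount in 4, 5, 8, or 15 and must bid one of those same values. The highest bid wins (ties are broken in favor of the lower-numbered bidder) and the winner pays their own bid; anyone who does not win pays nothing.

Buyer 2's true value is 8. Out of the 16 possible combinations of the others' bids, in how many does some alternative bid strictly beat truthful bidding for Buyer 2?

2

Others bid (4, 4): truth gives 0; bid 5 gives 3 > 0. Violating.
Others bid (4, 5): truth gives 0; bid 5 gives 3 > 0. Violating.
Others bid (4, 8): truth gives 0; no alternative beats it.
Others bid (4, 15): truth gives 0; no alternative beats it.
(Checking all 16 profiles: 2 have a profitable deviation, 14 do not.)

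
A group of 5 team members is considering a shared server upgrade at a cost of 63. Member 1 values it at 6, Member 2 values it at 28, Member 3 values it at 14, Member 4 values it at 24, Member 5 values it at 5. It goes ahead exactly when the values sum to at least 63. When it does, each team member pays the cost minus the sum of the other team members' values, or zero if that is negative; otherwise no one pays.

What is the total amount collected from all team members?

24

Total value 77 ≥ cost 63, so it is built.
Member 1: others sum to 71; max(0, 63 - 71) = 0.
Member 2: others sum to 49; max(0, 63 - 49) = 14.
Member 3: others sum to 63; max(0, 63 - 63) = 0.
Member 4: others sum to 53; max(0, 63 - 53) = 10.
Member 5: others sum to 72; max(0, 63 - 72) = 0.
Total collected = 0 + 14 + 0 + 10 + 0 = 24.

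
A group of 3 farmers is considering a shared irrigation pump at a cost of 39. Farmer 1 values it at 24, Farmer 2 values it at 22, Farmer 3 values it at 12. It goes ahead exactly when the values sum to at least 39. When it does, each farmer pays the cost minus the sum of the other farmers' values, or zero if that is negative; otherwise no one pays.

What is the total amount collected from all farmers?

8

Total value 58 ≥ cost 39, so it is built.
Farmer 1: others sum to 34; max(0, 39 - 34) = 5.
Farmer 2: others sum to 36; max(0, 39 - 36) = 3.
Farmer 3: others sum to 46; max(0, 39 - 46) = 0.
Total collected = 5 + 3 + 0 = 8.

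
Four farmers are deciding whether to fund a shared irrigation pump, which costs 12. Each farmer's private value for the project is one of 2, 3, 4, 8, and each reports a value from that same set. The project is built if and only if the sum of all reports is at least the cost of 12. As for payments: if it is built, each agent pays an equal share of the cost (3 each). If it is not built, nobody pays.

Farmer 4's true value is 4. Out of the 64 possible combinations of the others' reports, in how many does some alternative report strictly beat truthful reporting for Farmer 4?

Others report (2, 2, 2): truth gives 0; report 8 gives 1 > 0. Violating.
Others report (2, 2, 3): truth gives 0; report 8 gives 1 > 0. Violating.
Others report (2, 3, 2): truth gives 0; report 8 gives 1 > 0. Violating.
Others report (3, 2, 2): truth gives 0; report 8 gives 1 > 0. Violating.
Others report (2, 2, 4): truth gives 1; no alternative beats it.
Others report (2, 2, 8): truth gives 1; no alternative beats it.
(Checking all 64 profiles: 4 have a profitable deviation, 60 do not.)

4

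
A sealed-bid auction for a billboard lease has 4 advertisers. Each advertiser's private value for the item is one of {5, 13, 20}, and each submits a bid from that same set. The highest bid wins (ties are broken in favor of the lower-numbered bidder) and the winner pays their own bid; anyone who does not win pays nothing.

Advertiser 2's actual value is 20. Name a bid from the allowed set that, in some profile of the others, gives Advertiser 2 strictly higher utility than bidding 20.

13

Suppose Advertiser 1 bids 5, Advertiser 3 bids 5 and Advertiser 4 bids 5.
Bid 20: wins, pays 20, utility 20 - 20 = 0.
Bid 13: wins, pays 13, utility 20 - 13 = 7.
So bidding 13 beats truth here (7 > 0).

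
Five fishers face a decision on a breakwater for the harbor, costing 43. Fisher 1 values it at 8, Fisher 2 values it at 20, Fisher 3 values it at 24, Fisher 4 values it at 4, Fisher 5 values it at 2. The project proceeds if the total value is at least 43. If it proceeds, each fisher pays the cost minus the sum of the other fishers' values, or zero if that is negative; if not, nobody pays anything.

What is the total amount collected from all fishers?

Total value 58 ≥ cost 43, so it is built.
Fisher 1: others sum to 50; max(0, 43 - 50) = 0.
Fisher 2: others sum to 38; max(0, 43 - 38) = 5.
Fisher 3: others sum to 34; max(0, 43 - 34) = 9.
Fisher 4: others sum to 54; max(0, 43 - 54) = 0.
Fisher 5: others sum to 56; max(0, 43 - 56) = 0.
Total collected = 0 + 5 + 9 + 0 + 0 = 14.

14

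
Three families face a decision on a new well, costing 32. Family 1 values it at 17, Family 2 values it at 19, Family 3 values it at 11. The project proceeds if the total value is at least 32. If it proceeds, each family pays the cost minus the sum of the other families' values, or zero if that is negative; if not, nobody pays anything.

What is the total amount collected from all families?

Total value 47 ≥ cost 32, so it is built.
Family 1: others sum to 30; max(0, 32 - 30) = 2.
Family 2: others sum to 28; max(0, 32 - 28) = 4.
Family 3: others sum to 36; max(0, 32 - 36) = 0.
Total collected = 2 + 4 + 0 = 6.

6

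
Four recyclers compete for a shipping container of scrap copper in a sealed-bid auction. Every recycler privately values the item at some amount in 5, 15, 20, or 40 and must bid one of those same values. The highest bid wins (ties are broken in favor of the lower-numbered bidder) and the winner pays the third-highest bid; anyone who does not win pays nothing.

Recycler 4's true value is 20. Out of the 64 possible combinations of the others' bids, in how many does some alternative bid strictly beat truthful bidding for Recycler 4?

12

Others bid (5, 5, 20): truth gives 0; bid 40 gives 15 > 0. Violating.
Others bid (5, 15, 20): truth gives 0; bid 40 gives 5 > 0. Violating.
Others bid (5, 20, 5): truth gives 0; bid 40 gives 15 > 0. Violating.
Others bid (5, 20, 15): truth gives 0; bid 40 gives 5 > 0. Violating.
Others bid (5, 5, 5): truth gives 15; no alternative beats it.
Others bid (5, 5, 15): truth gives 15; no alternative beats it.
(Checking all 64 profiles: 12 have a profitable deviation, 52 do not.)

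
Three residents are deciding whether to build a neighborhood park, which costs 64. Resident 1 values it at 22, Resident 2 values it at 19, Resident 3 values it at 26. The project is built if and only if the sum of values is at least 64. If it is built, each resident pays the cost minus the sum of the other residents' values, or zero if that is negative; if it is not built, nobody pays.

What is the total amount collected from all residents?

Total value 67 ≥ cost 64, so it is built.
Resident 1: others sum to 45; max(0, 64 - 45) = 19.
Resident 2: others sum to 48; max(0, 64 - 48) = 16.
Resident 3: others sum to 41; max(0, 64 - 41) = 23.
Total collected = 19 + 16 + 23 = 58.

58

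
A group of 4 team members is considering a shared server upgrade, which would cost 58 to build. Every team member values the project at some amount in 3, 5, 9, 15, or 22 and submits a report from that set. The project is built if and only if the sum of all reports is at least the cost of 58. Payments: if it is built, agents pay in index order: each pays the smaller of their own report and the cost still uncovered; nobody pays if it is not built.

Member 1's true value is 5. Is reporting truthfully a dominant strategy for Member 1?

No

Consider the case where Member 2 reports 15, Member 3 reports 22 and Member 4 reports 22.
Truthful report 5: project built, pays 5, utility 5 - 5 = 0.
Report 3 instead: project built, pays 3, utility 5 - 3 = 2.
Since 2 > 0, reporting 3 is strictly better here, so truthful reporting is not dominant.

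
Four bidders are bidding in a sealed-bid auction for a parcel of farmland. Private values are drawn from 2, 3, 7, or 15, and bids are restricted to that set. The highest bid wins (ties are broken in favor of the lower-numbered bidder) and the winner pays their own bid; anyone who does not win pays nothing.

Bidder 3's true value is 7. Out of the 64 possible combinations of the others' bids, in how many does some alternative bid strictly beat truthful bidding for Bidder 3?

2

Others bid (2, 2, 2): truth gives 0; bid 3 gives 4 > 0. Violating.
Others bid (2, 2, 3): truth gives 0; bid 3 gives 4 > 0. Violating.
Others bid (2, 2, 7): truth gives 0; no alternative beats it.
Others bid (2, 2, 15): truth gives 0; no alternative beats it.
(Checking all 64 profiles: 2 have a profitable deviation, 62 do not.)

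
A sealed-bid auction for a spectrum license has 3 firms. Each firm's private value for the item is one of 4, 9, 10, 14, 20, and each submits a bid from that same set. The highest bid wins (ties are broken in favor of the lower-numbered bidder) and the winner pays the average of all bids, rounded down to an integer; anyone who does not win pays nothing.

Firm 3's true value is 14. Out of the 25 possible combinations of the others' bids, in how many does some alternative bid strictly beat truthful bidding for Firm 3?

6

Others bid (4, 4): truth gives 7; bid 9 gives 9 > 7. Violating.
Others bid (4, 9): truth gives 5; bid 10 gives 7 > 5. Violating.
Others bid (4, 14): truth gives 0; bid 20 gives 2 > 0. Violating.
Others bid (9, 4): truth gives 5; bid 10 gives 7 > 5. Violating.
Others bid (4, 10): truth gives 5; no alternative beats it.
Others bid (4, 20): truth gives 0; no alternative beats it.
(Checking all 25 profiles: 6 have a profitable deviation, 19 do not.)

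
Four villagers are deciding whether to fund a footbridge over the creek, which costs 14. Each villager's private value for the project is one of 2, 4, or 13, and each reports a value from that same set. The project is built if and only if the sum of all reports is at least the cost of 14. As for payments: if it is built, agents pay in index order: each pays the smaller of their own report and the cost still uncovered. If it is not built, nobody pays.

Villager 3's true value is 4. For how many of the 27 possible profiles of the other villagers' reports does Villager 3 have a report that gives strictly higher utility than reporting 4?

5

Others report (2, 2, 13): truth gives 0; report 2 gives 2 > 0. Violating.
Others report (2, 4, 13): truth gives 0; report 2 gives 2 > 0. Violating.
Others report (4, 2, 13): truth gives 0; report 2 gives 2 > 0. Violating.
Others report (4, 4, 4): truth gives 0; report 2 gives 2 > 0. Violating.
Others report (2, 2, 2): truth gives 0; no alternative beats it.
Others report (2, 2, 4): truth gives 0; no alternative beats it.
(Checking all 27 profiles: 5 have a profitable deviation, 22 do not.)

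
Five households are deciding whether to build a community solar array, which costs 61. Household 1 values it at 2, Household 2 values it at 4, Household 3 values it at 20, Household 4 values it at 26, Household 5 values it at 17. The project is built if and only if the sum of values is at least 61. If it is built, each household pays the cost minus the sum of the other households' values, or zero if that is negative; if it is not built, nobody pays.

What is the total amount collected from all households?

Total value 69 ≥ cost 61, so it is built.
Household 1: others sum to 67; max(0, 61 - 67) = 0.
Household 2: others sum to 65; max(0, 61 - 65) = 0.
Household 3: others sum to 49; max(0, 61 - 49) = 12.
Household 4: others sum to 43; max(0, 61 - 43) = 18.
Household 5: others sum to 52; max(0, 61 - 52) = 9.
Total collected = 0 + 0 + 12 + 18 + 9 = 39.

39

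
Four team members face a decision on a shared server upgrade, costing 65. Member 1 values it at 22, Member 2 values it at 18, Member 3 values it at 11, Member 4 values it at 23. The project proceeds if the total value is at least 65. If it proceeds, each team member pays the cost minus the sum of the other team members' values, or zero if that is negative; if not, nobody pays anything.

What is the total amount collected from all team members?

38

Total value 74 ≥ cost 65, so it is built.
Member 1: others sum to 52; max(0, 65 - 52) = 13.
Member 2: others sum to 56; max(0, 65 - 56) = 9.
Member 3: others sum to 63; max(0, 65 - 63) = 2.
Member 4: others sum to 51; max(0, 65 - 51) = 14.
Total collected = 13 + 9 + 2 + 14 = 38.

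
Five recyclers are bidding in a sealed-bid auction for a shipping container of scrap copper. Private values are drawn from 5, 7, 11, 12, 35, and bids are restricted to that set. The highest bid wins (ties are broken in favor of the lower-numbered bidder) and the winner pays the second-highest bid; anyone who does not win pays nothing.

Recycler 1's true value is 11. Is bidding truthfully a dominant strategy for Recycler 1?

Check each profile of the others' bids and compare truth against every alternative bid.
Others bid (5, 5, 5, 5): truth gives 6, best alternative gives 6.
Others bid (5, 5, 5, 7): truth gives 4, best alternative gives 4.
Others bid (5, 5, 7, 5): truth gives 4, best alternative gives 4.
Others bid (5, 5, 7, 7): truth gives 4, best alternative gives 4.
Others bid (5, 7, 5, 5): truth gives 4, best alternative gives 4.
Others bid (5, 7, 5, 7): truth gives 4, best alternative gives 4.
(Remaining 619 profiles checked similarly; truth is weakly best in each.)
In every case the truthful bid is at least as good as any alternative, so it is a dominant strategy.

Yes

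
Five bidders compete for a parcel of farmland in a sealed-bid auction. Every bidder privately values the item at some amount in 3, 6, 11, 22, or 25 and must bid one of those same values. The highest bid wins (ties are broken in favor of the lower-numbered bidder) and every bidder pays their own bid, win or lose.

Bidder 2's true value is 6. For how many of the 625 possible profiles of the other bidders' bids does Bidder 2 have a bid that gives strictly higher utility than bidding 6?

617

Others bid (3, 3, 3, 11): truth gives -6; bid 3 gives -3 > -6. Violating.
Others bid (3, 3, 3, 22): truth gives -6; bid 3 gives -3 > -6. Violating.
Others bid (3, 3, 3, 25): truth gives -6; bid 3 gives -3 > -6. Violating.
Others bid (3, 3, 6, 11): truth gives -6; bid 3 gives -3 > -6. Violating.
Others bid (3, 3, 3, 3): truth gives 0; no alternative beats it.
Others bid (3, 3, 3, 6): truth gives 0; no alternative beats it.
(Checking all 625 profiles: 617 have a profitable deviation, 8 do not.)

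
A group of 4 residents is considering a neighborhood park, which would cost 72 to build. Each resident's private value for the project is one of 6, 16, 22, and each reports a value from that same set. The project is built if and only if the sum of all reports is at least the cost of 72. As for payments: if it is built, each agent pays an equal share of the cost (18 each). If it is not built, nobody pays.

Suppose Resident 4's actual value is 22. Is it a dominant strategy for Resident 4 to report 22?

Yes

Check each profile of the others' reports and compare truth against every alternative report.
Others report (6, 22, 22): truth gives 4, best alternative gives 0.
Others report (16, 16, 22): truth gives 4, best alternative gives 0.
Others report (16, 22, 16): truth gives 4, best alternative gives 0.
Others report (22, 6, 22): truth gives 4, best alternative gives 0.
Others report (22, 16, 16): truth gives 4, best alternative gives 0.
Others report (22, 22, 6): truth gives 4, best alternative gives 0.
(Remaining 21 profiles checked similarly; truth is weakly best in each.)
In every case the truthful report is at least as good as any alternative, so it is a dominant strategy.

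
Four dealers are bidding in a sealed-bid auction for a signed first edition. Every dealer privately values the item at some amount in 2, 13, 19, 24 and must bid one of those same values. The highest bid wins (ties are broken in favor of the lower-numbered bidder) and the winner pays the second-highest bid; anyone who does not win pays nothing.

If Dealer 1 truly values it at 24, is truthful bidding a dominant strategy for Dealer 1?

Yes

Check each profile of the others' bids and compare truth against every alternative bid.
Others bid (2, 2, 2): truth gives 22, best alternative gives 22.
Others bid (2, 2, 13): truth gives 11, best alternative gives 11.
Others bid (2, 13, 2): truth gives 11, best alternative gives 11.
Others bid (2, 13, 13): truth gives 11, best alternative gives 11.
Others bid (13, 2, 2): truth gives 11, best alternative gives 11.
Others bid (13, 2, 13): truth gives 11, best alternative gives 11.
(Remaining 58 profiles checked similarly; truth is weakly best in each.)
In every case the truthful bid is at least as good as any alternative, so it is a dominant strategy.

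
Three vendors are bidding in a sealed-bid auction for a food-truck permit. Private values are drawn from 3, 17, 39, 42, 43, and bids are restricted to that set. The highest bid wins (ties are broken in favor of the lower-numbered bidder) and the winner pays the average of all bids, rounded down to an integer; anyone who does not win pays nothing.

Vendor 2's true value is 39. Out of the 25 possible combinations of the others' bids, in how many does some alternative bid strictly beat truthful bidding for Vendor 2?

Others bid (3, 3): truth gives 24; bid 17 gives 32 > 24. Violating.
Others bid (3, 17): truth gives 20; bid 17 gives 27 > 20. Violating.
Others bid (3, 42): truth gives 0; bid 42 gives 10 > 0. Violating.
Others bid (3, 43): truth gives 0; bid 43 gives 10 > 0. Violating.
Others bid (3, 39): truth gives 12; no alternative beats it.
Others bid (17, 3): truth gives 20; no alternative beats it.
(Checking all 25 profiles: 10 have a profitable deviation, 15 do not.)

10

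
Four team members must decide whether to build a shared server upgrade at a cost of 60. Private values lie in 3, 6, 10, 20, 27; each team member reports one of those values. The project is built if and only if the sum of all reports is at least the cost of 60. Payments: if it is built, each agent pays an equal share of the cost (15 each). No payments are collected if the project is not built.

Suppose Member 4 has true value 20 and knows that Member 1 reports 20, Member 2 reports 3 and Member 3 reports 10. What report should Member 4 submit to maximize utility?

27

Report 3: project not built, utility 0.
Report 6: project not built, utility 0.
Report 10: project not built, utility 0.
Report 20: project not built, utility 0.
Report 27: project built, pays 15, utility 20 - 15 = 5.
The best choice is 27 with utility 5.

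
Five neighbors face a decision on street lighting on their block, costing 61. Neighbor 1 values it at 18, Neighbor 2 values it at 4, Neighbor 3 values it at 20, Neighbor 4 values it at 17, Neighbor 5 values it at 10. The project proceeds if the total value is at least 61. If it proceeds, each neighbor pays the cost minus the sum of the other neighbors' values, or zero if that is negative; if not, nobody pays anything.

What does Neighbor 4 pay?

9

Total value 69 ≥ cost 61, so the project is built.
The other neighbors' values sum to 52.
Cost minus that sum is 61 - 52 = 9.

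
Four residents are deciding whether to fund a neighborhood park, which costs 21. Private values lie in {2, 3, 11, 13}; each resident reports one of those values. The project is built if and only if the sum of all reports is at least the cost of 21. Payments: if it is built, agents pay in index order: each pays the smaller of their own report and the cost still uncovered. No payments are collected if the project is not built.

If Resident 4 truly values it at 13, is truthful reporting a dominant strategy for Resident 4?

Yes

Check each profile of the others' reports and compare truth against every alternative report.
Others report (3, 3, 3): truth gives 1, best alternative gives 0.
Others report (2, 11, 11): truth gives 13, best alternative gives 13.
Others report (2, 11, 13): truth gives 13, best alternative gives 13.
Others report (2, 13, 11): truth gives 13, best alternative gives 13.
Others report (2, 13, 13): truth gives 13, best alternative gives 13.
Others report (3, 11, 11): truth gives 13, best alternative gives 13.
(Remaining 58 profiles checked similarly; truth is weakly best in each.)
In every case the truthful report is at least as good as any alternative, so it is a dominant strategy.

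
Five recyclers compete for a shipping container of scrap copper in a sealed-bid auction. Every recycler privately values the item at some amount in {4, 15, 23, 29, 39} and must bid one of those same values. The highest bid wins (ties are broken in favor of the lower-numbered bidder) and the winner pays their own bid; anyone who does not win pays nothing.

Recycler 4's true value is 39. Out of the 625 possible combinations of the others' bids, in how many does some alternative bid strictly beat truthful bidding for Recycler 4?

108

Others bid (4, 4, 4, 4): truth gives 0; bid 15 gives 24 > 0. Violating.
Others bid (4, 4, 4, 15): truth gives 0; bid 15 gives 24 > 0. Violating.
Others bid (4, 4, 4, 23): truth gives 0; bid 23 gives 16 > 0. Violating.
Others bid (4, 4, 4, 29): truth gives 0; bid 29 gives 10 > 0. Violating.
Others bid (4, 4, 4, 39): truth gives 0; no alternative beats it.
Others bid (4, 4, 15, 39): truth gives 0; no alternative beats it.
(Checking all 625 profiles: 108 have a profitable deviation, 517 do not.)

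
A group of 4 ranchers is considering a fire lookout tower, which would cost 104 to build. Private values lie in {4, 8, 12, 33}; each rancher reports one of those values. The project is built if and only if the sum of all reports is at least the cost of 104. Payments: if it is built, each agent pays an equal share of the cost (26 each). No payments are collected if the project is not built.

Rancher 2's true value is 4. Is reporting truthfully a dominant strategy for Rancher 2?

Check each profile of the others' reports and compare truth against every alternative report.
Others report (33, 33, 33): truth gives 0, best alternative gives -22.
Others report (4, 4, 4): truth gives 0, best alternative gives 0.
Others report (4, 4, 8): truth gives 0, best alternative gives 0.
Others report (4, 4, 12): truth gives 0, best alternative gives 0.
Others report (4, 4, 33): truth gives 0, best alternative gives 0.
Others report (4, 8, 4): truth gives 0, best alternative gives 0.
(Remaining 58 profiles checked similarly; truth is weakly best in each.)
In every case the truthful report is at least as good as any alternative, so it is a dominant strategy.

Yes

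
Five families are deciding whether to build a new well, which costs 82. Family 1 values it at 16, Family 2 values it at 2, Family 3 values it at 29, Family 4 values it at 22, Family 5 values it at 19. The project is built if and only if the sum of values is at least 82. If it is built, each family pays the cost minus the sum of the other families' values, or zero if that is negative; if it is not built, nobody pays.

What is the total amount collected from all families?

62

Total value 88 ≥ cost 82, so it is built.
Family 1: others sum to 72; max(0, 82 - 72) = 10.
Family 2: others sum to 86; max(0, 82 - 86) = 0.
Family 3: others sum to 59; max(0, 82 - 59) = 23.
Family 4: others sum to 66; max(0, 82 - 66) = 16.
Family 5: others sum to 69; max(0, 82 - 69) = 13.
Total collected = 10 + 0 + 23 + 16 + 13 = 62.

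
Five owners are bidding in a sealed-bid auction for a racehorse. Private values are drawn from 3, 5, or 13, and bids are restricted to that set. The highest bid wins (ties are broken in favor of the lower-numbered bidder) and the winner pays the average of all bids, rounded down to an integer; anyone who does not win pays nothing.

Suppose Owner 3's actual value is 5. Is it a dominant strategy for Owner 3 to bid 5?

Check each profile of the others' bids and compare truth against every alternative bid.
Others bid (3, 3, 3, 3): truth gives 2, best alternative gives 0.
Others bid (3, 3, 3, 5): truth gives 2, best alternative gives 0.
Others bid (3, 3, 5, 3): truth gives 2, best alternative gives 0.
Others bid (3, 3, 5, 5): truth gives 1, best alternative gives 0.
Others bid (3, 3, 3, 13): truth gives 0, best alternative gives 0.
Others bid (3, 3, 5, 13): truth gives 0, best alternative gives 0.
(Remaining 75 profiles checked similarly; truth is weakly best in each.)
In every case the truthful bid is at least as good as any alternative, so it is a dominant strategy.

Yes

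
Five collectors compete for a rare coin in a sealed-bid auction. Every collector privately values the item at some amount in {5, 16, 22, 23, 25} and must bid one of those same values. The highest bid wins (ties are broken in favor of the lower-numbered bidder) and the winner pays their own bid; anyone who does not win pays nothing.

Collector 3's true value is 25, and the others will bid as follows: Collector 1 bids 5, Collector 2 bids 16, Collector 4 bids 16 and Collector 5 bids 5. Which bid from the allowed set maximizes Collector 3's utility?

Bid 5: loses, pays 0, utility 0.
Bid 16: loses, pays 0, utility 0.
Bid 22: wins, pays 22, utility 25 - 22 = 3.
Bid 23: wins, pays 23, utility 25 - 23 = 2.
Bid 25: wins, pays 25, utility 25 - 25 = 0.
The best choice is 22 with utility 3.

22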